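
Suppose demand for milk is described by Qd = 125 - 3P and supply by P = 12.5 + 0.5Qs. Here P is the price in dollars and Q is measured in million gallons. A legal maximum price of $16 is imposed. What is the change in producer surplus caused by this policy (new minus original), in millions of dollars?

Rearranging supply gives Qs = 2P - 25. Equilibrium: 125 - 3P = 2P - 25, so 150 = 5P and P* = 30, Q* = 35.
Since 16 < 30, the ceiling is binding.
At P = 16: Qd = 125 - 3·16 = 77 and Qs = 2·16 - 25 = 7.
Producer surplus without the control is ½ · (30 - 12.5) · 35 = 306.25.
With the ceiling, producers sell 7 units at 16, so PS = ½ · (16 - 12.5) · 7 = 12.25.
Change in producer surplus = 12.25 - 306.25 = -294.

-294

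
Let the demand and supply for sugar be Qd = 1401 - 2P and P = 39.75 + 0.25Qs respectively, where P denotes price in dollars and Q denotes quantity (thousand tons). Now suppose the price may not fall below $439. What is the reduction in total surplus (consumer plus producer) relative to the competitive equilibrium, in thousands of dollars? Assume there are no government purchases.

Rearranging supply gives Qs = 4P - 159. Setting quantity demanded equal to quantity supplied, 1401 - 2P = 4P - 159, gives P* = 260 and Q* = 881.
The floor of 439 is above the equilibrium price 260, so it binds.
At P = 439: Qd = 1401 - 2·439 = 523 and Qs = 4·439 - 159 = 1597.
Quantity traded falls to 523. At Q = 523 the demand price is (1401 - 523)/2 = 439 and the supply price is (159 + 523)/4 = 170.5.
Deadweight loss = ½ · (439 - 170.5) · (881 - 523) = ½ · 268.5 · 358 = 48061.5.

48061.5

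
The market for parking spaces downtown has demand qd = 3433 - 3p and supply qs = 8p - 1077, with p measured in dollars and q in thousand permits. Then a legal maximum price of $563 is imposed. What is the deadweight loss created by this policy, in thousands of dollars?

Without the control the market clears where 3433 - 3p = 8p - 1077, i.e. p* = 410 and q* = 2203.
Since 563 is above p* = 410, the ceiling does not bind and the free-market outcome prevails.
Since the control does not bind, no trades are prevented and deadweight loss is zero.

0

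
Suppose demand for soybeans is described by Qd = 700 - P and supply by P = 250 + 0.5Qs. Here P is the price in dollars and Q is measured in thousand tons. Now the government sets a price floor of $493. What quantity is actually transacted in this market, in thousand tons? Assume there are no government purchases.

207

Rearranging supply gives Qs = 2P - 500. Without the control the market clears where 700 - P = 2P - 500, i.e. P* = 400 and Q* = 300.
The floor of 493 is above the equilibrium price 400, so it binds.
At P = 493: Qd = 700 - 493 = 207 and Qs = 2·493 - 500 = 486.
The quantity actually transacted is the short side, demand: 207.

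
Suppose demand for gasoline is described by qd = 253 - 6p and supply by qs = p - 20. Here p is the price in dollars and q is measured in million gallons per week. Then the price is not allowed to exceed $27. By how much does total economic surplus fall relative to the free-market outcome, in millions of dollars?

84

Equilibrium: 253 - 6p = p - 20, so 273 = 7p and p* = 39, q* = 19.
Because the ceiling (27) lies below the market-clearing price, it is binding.
At p = 27: qd = 253 - 6·27 = 91 and qs = 27 - 20 = 7.
Quantity traded falls to 7. At q = 7 the demand price is (253 - 7)/6 = 41 and the supply price is 20 + 7 = 27.
Deadweight loss = ½ · (41 - 27) · (19 - 7) = ½ · 14 · 12 = 84.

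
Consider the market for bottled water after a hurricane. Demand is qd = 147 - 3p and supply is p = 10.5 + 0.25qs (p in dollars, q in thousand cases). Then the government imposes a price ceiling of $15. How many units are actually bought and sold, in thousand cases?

18

Rearranging supply gives qs = 4p - 42. Without the control the market clears where 147 - 3p = 4p - 42, i.e. p* = 27 and q* = 66.
Because the ceiling (15) lies below the market-clearing price, it is binding.
At p = 15: qd = 147 - 3·15 = 102 and qs = 4·15 - 42 = 18.
The quantity actually transacted is the short side, supply: 18.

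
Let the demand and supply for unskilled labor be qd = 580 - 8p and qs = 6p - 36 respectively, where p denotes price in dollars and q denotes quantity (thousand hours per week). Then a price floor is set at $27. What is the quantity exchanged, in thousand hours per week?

In a free market, 580 - 8p = 6p - 36 gives the equilibrium p* = 44, q* = 228.
Since 27 is below p* = 44, the floor does not bind and the free-market outcome prevails.

228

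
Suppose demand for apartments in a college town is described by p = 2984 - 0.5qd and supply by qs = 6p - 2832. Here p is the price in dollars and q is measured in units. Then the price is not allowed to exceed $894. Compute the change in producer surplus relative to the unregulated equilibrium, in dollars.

-648900

Rearranging demand gives qd = 5968 - 2p. Equilibrium: 5968 - 2p = 6p - 2832, so 8800 = 8p and p* = 1100, q* = 3768.
The ceiling of 894 is below the equilibrium price 1100, so it binds.
At p = 894: qd = 5968 - 2·894 = 4180 and qs = 6·894 - 2832 = 2532.
Producer surplus without the control is ½ · (1100 - 472) · 3768 = 1183152.
With the ceiling, producers sell 2532 units at 894, so PS = ½ · (894 - 472) · 2532 = 534252.
Change in producer surplus = 534252 - 1183152 = -648900.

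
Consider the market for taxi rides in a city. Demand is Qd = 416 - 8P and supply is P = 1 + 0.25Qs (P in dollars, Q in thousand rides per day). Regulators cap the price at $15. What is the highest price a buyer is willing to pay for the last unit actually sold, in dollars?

Rearranging supply gives Qs = 4P - 4. Setting quantity demanded equal to quantity supplied, 416 - 8P = 4P - 4, gives P* = 35 and Q* = 136.
The ceiling of 15 is below the equilibrium price 35, so it binds.
At P = 15: Qd = 416 - 8·15 = 296 and Qs = 4·15 - 4 = 56.
Only 56 units reach the market. On the demand curve, the marginal buyer's willingness to pay at Q = 56 is (416 - 56)/8 = 45.

45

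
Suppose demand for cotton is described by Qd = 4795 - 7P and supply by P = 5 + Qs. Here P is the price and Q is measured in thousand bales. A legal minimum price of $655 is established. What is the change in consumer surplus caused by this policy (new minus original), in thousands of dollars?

Rearranging supply gives Qs = P - 5. Without the control the market clears where 4795 - 7P = P - 5, i.e. P* = 600 and Q* = 595.
Because the floor (655) lies above the market-clearing price, it is binding.
At P = 655: Qd = 4795 - 7·655 = 210 and Qs = 655 - 5 = 650.
Consumer surplus without the control is ½ · (685 - 600) · 595 = 25287.5.
With the floor, consumers buy 210 units at 655, so CS = ½ · (685 - 655) · 210 = 3150.
Change in consumer surplus = 3150 - 25287.5 = -22137.5.

-22137.5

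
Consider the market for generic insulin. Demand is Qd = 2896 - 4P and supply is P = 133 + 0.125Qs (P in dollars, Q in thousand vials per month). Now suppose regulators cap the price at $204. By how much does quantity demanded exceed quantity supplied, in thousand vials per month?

Rearranging supply gives Qs = 8P - 1064. In a free market, 2896 - 4P = 8P - 1064 gives the equilibrium P* = 330, Q* = 1576.
Since 204 < 330, the ceiling is binding.
At P = 204: Qd = 2896 - 4·204 = 2080 and Qs = 8·204 - 1064 = 568.
Shortage = Qd - Qs = 2080 - 568 = 1512.

1512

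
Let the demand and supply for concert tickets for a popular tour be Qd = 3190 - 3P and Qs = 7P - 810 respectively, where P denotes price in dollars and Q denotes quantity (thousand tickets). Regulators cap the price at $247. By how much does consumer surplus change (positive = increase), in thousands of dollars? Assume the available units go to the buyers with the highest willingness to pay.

Without the control the market clears where 3190 - 3P = 7P - 810, i.e. P* = 400 and Q* = 1990.
Because the ceiling (247) lies below the market-clearing price, it is binding.
At P = 247: Qd = 3190 - 3·247 = 2449 and Qs = 7·247 - 810 = 919.
Consumer surplus without the control is ½ · (3190/3 - 400) · 1990 = 1980050/3.
With the ceiling, 919 units are sold at 247 (assume they go to the highest-value buyers). The demand price at Q = 919 is 757, so CS = ½ · [(3190/3 - 247) + (757 - 247)] · 919 = 3656701/6.
Change in consumer surplus = 3656701/6 - 1980050/3 = -50566.5.

-50566.5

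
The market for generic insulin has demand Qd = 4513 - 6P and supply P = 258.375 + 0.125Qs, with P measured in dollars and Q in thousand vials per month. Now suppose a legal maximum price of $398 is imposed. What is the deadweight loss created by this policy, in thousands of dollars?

48384

Rearranging supply gives Qs = 8P - 2067. Equilibrium: 4513 - 6P = 8P - 2067, so 6580 = 14P and P* = 470, Q* = 1693.
Because the ceiling (398) lies below the market-clearing price, it is binding.
At P = 398: Qd = 4513 - 6·398 = 2125 and Qs = 8·398 - 2067 = 1117.
Quantity traded falls to 1117. At Q = 1117 the demand price is (4513 - 1117)/6 = 566 and the supply price is (2067 + 1117)/8 = 398.
Deadweight loss = ½ · (566 - 398) · (1693 - 1117) = ½ · 168 · 576 = 48384.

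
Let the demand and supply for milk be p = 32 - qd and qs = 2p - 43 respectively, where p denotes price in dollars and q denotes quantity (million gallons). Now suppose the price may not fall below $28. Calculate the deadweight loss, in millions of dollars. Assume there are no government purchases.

Rearranging demand gives qd = 32 - p. Without the control the market clears where 32 - p = 2p - 43, i.e. p* = 25 and q* = 7.
Since 28 > 25, the floor is binding.
At p = 28: qd = 32 - 28 = 4 and qs = 2·28 - 43 = 13.
Quantity traded falls to 4. At q = 4 the demand price is 32 - 4 = 28 and the supply price is (43 + 4)/2 = 23.5.
Deadweight loss = ½ · (28 - 23.5) · (7 - 4) = ½ · 4.5 · 3 = 6.75.

6.75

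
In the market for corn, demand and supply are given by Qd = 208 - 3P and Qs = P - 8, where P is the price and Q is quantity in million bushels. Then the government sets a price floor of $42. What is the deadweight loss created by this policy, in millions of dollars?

0

In a free market, 208 - 3P = P - 8 gives the equilibrium P* = 54, Q* = 46.
Since 42 is below P* = 54, the floor does not bind and the free-market outcome prevails.
Since the control does not bind, no trades are prevented and deadweight loss is zero.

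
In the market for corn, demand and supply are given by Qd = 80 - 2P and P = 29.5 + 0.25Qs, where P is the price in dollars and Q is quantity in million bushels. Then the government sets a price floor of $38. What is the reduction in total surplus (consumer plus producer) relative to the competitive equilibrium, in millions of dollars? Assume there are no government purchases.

Rearranging supply gives Qs = 4P - 118. Setting quantity demanded equal to quantity supplied, 80 - 2P = 4P - 118, gives P* = 33 and Q* = 14.
Since 38 > 33, the floor is binding.
At P = 38: Qd = 80 - 2·38 = 4 and Qs = 4·38 - 118 = 34.
Quantity traded falls to 4. At Q = 4 the demand price is (80 - 4)/2 = 38 and the supply price is (118 + 4)/4 = 30.5.
Deadweight loss = ½ · (38 - 30.5) · (14 - 4) = ½ · 7.5 · 10 = 37.5.

37.5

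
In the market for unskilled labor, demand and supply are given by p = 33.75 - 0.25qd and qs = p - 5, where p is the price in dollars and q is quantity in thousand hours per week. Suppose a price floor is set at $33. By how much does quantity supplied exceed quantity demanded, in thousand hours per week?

25

Rearranging demand gives qd = 135 - 4p. In a free market, 135 - 4p = p - 5 gives the equilibrium p* = 28, q* = 23.
Because the floor (33) lies above the market-clearing price, it is binding.
At p = 33: qd = 135 - 4·33 = 3 and qs = 33 - 5 = 28.
Surplus = qs - qd = 28 - 3 = 25.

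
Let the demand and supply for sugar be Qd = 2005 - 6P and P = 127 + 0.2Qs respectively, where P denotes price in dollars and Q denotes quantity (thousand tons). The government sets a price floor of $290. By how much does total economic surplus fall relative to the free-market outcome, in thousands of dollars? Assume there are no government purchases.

Rearranging supply gives Qs = 5P - 635. Equilibrium: 2005 - 6P = 5P - 635, so 2640 = 11P and P* = 240, Q* = 565.
The floor of 290 is above the equilibrium price 240, so it binds.
At P = 290: Qd = 2005 - 6·290 = 265 and Qs = 5·290 - 635 = 815.
Quantity traded falls to 265. At Q = 265 the demand price is (2005 - 265)/6 = 290 and the supply price is (635 + 265)/5 = 180.
Deadweight loss = ½ · (290 - 180) · (565 - 265) = ½ · 110 · 300 = 16500.

16500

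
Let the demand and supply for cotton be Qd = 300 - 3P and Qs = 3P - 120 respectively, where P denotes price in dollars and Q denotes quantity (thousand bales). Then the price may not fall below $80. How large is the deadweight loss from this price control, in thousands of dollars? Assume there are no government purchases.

Setting quantity demanded equal to quantity supplied, 300 - 3P = 3P - 120, gives P* = 70 and Q* = 90.
The floor of 80 is above the equilibrium price 70, so it binds.
At P = 80: Qd = 300 - 3·80 = 60 and Qs = 3·80 - 120 = 120.
Quantity traded falls to 60. At Q = 60 the demand price is (300 - 60)/3 = 80 and the supply price is (120 + 60)/3 = 60.
Deadweight loss = ½ · (80 - 60) · (90 - 60) = ½ · 20 · 30 = 300.

300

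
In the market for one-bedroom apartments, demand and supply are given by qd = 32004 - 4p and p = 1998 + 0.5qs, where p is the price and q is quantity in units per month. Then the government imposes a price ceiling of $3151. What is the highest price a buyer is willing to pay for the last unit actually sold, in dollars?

7424.5

Rearranging supply gives qs = 2p - 3996. Equilibrium: 32004 - 4p = 2p - 3996, so 36000 = 6p and p* = 6000, q* = 8004.
Because the ceiling (3151) lies below the market-clearing price, it is binding.
At p = 3151: qd = 32004 - 4·3151 = 19400 and qs = 2·3151 - 3996 = 2306.
Only 2306 units reach the market. On the demand curve, the marginal buyer's willingness to pay at q = 2306 is (32004 - 2306)/4 = 7424.5.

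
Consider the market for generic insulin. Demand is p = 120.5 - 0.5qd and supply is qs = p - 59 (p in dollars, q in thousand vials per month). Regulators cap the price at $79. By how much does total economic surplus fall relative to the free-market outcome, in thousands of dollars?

Rearranging demand gives qd = 241 - 2p. In a free market, 241 - 2p = p - 59 gives the equilibrium p* = 100, q* = 41.
The ceiling of 79 is below the equilibrium price 100, so it binds.
At p = 79: qd = 241 - 2·79 = 83 and qs = 79 - 59 = 20.
Quantity traded falls to 20. At q = 20 the demand price is (241 - 20)/2 = 110.5 and the supply price is 59 + 20 = 79.
Deadweight loss = ½ · (110.5 - 79) · (41 - 20) = ½ · 31.5 · 21 = 330.75.

330.75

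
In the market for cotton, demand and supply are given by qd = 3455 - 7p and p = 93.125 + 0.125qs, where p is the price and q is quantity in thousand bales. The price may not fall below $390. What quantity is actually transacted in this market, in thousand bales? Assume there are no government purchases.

Rearranging supply gives qs = 8p - 745. Equilibrium: 3455 - 7p = 8p - 745, so 4200 = 15p and p* = 280, q* = 1495.
Because the floor (390) lies above the market-clearing price, it is binding.
At p = 390: qd = 3455 - 7·390 = 725 and qs = 8·390 - 745 = 2375.
The quantity actually transacted is the short side, demand: 725.

725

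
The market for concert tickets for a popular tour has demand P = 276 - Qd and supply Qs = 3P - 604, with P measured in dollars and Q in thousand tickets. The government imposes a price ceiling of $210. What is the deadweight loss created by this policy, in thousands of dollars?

600

Rearranging demand gives Qd = 276 - P. In a free market, 276 - P = 3P - 604 gives the equilibrium P* = 220, Q* = 56.
Since 210 < 220, the ceiling is binding.
At P = 210: Qd = 276 - 210 = 66 and Qs = 3·210 - 604 = 26.
Quantity traded falls to 26. At Q = 26 the demand price is 276 - 26 = 250 and the supply price is (604 + 26)/3 = 210.
Deadweight loss = ½ · (250 - 210) · (56 - 26) = ½ · 40 · 30 = 600.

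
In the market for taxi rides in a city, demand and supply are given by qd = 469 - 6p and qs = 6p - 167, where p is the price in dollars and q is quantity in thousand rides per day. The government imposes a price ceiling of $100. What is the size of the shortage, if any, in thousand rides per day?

In a free market, 469 - 6p = 6p - 167 gives the equilibrium p* = 53, q* = 151.
The ceiling of 100 is above the equilibrium price 53, so it is not binding; the market clears at p* = 53, q* = 151.
Since the control does not bind, there is no shortage.

0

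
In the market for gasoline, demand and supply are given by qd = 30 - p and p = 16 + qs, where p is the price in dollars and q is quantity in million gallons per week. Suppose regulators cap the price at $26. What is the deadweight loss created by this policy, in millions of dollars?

Rearranging supply gives qs = p - 16. In a free market, 30 - p = p - 16 gives the equilibrium p* = 23, q* = 7.
The ceiling of 26 is above the equilibrium price 23, so it is not binding; the market clears at p* = 23, q* = 7.
Since the control does not bind, no trades are prevented and deadweight loss is zero.

0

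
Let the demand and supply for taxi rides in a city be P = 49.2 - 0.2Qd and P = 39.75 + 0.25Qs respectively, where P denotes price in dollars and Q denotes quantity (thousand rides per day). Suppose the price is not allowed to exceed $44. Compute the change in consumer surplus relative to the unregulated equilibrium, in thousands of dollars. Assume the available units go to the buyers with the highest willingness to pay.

Rearranging demand gives Qd = 246 - 5P; rearranging supply gives Qs = 4P - 159. Equilibrium: 246 - 5P = 4P - 159, so 405 = 9P and P* = 45, Q* = 21.
Since 44 < 45, the ceiling is binding.
At P = 44: Qd = 246 - 5·44 = 26 and Qs = 4·44 - 159 = 17.
Consumer surplus without the control is ½ · (49.2 - 45) · 21 = 44.1.
With the ceiling, 17 units are sold at 44 (assume they go to the highest-value buyers). The demand price at Q = 17 is 45.8, so CS = ½ · [(49.2 - 44) + (45.8 - 44)] · 17 = 59.5.
Change in consumer surplus = 59.5 - 44.1 = 15.4.

15.4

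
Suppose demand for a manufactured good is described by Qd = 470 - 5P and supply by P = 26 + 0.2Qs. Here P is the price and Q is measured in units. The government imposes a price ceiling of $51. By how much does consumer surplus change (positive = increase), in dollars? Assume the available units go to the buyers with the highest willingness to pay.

922.5

Rearranging supply gives Qs = 5P - 130. Setting quantity demanded equal to quantity supplied, 470 - 5P = 5P - 130, gives P* = 60 and Q* = 170.
Since 51 < 60, the ceiling is binding.
At P = 51: Qd = 470 - 5·51 = 215 and Qs = 5·51 - 130 = 125.
Consumer surplus without the control is ½ · (94 - 60) · 170 = 2890.
With the ceiling, 125 units are sold at 51 (assume they go to the highest-value buyers). The demand price at Q = 125 is 69, so CS = ½ · [(94 - 51) + (69 - 51)] · 125 = 3812.5.
Change in consumer surplus = 3812.5 - 2890 = 922.5.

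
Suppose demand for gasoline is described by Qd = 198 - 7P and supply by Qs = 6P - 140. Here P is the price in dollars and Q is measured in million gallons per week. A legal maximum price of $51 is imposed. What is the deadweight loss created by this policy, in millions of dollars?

0

Without the control the market clears where 198 - 7P = 6P - 140, i.e. P* = 26 and Q* = 16.
The ceiling of 51 is above the equilibrium price 26, so it is not binding; the market clears at P* = 26, Q* = 16.
Since the control does not bind, no trades are prevented and deadweight loss is zero.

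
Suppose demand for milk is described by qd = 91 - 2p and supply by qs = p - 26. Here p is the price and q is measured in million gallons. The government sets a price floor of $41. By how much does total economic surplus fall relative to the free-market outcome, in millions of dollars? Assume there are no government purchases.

Equilibrium: 91 - 2p = p - 26, so 117 = 3p and p* = 39, q* = 13.
Because the floor (41) lies above the market-clearing price, it is binding.
At p = 41: qd = 91 - 2·41 = 9 and qs = 41 - 26 = 15.
Quantity traded falls to 9. At q = 9 the demand price is (91 - 9)/2 = 41 and the supply price is 26 + 9 = 35.
Deadweight loss = ½ · (41 - 35) · (13 - 9) = ½ · 6 · 4 = 12.

12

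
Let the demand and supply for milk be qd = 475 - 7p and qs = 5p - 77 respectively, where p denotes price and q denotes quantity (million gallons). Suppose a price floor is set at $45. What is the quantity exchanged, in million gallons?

153

Equilibrium: 475 - 7p = 5p - 77, so 552 = 12p and p* = 46, q* = 153.
Since 45 is below p* = 46, the floor does not bind and the free-market outcome prevails.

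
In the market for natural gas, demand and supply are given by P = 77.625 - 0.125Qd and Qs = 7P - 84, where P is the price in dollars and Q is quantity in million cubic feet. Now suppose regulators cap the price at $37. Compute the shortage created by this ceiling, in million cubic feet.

150

Rearranging demand gives Qd = 621 - 8P. Without the control the market clears where 621 - 8P = 7P - 84, i.e. P* = 47 and Q* = 245.
The ceiling of 37 is below the equilibrium price 47, so it binds.
At P = 37: Qd = 621 - 8·37 = 325 and Qs = 7·37 - 84 = 175.
Shortage = Qd - Qs = 325 - 175 = 150.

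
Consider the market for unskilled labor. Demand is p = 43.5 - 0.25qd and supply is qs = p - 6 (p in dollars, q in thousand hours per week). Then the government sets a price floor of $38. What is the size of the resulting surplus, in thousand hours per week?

Rearranging demand gives qd = 174 - 4p. In a free market, 174 - 4p = p - 6 gives the equilibrium p* = 36, q* = 30.
Since 38 > 36, the floor is binding.
At p = 38: qd = 174 - 4·38 = 22 and qs = 38 - 6 = 32.
Surplus = qs - qd = 32 - 22 = 10.

10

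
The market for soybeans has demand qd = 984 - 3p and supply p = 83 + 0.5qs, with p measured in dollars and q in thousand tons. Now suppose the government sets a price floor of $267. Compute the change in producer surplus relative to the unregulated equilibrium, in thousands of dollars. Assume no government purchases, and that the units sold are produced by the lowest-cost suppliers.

Rearranging supply gives qs = 2p - 166. Equilibrium: 984 - 3p = 2p - 166, so 1150 = 5p and p* = 230, q* = 294.
The floor of 267 is above the equilibrium price 230, so it binds.
At p = 267: qd = 984 - 3·267 = 183 and qs = 2·267 - 166 = 368.
Producer surplus without the control is ½ · (230 - 83) · 294 = 21609.
With the floor, 183 units are sold at 267. The supply price at q = 183 is 174.5, so PS = ½ · [(267 - 83) + (267 - 174.5)] · 183 = 25299.75.
Change in producer surplus = 25299.75 - 21609 = 3690.75.

3690.75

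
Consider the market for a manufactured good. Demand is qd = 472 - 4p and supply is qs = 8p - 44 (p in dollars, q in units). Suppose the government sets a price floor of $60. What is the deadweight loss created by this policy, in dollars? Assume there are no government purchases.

In a free market, 472 - 4p = 8p - 44 gives the equilibrium p* = 43, q* = 300.
Since 60 > 43, the floor is binding.
At p = 60: qd = 472 - 4·60 = 232 and qs = 8·60 - 44 = 436.
Quantity traded falls to 232. At q = 232 the demand price is (472 - 232)/4 = 60 and the supply price is (44 + 232)/8 = 34.5.
Deadweight loss = ½ · (60 - 34.5) · (300 - 232) = ½ · 25.5 · 68 = 867.

867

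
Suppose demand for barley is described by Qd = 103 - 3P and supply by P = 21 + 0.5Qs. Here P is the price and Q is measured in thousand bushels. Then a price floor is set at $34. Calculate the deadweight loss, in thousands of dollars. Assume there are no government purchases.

Rearranging supply gives Qs = 2P - 42. In a free market, 103 - 3P = 2P - 42 gives the equilibrium P* = 29, Q* = 16.
Since 34 > 29, the floor is binding.
At P = 34: Qd = 103 - 3·34 = 1 and Qs = 2·34 - 42 = 26.
Quantity traded falls to 1. At Q = 1 the demand price is (103 - 1)/3 = 34 and the supply price is (42 + 1)/2 = 21.5.
Deadweight loss = ½ · (34 - 21.5) · (16 - 1) = ½ · 12.5 · 15 = 93.75.

93.75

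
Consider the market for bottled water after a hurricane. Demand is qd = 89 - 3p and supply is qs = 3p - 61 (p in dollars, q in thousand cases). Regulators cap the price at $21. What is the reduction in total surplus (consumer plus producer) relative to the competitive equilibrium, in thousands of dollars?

48

Equilibrium: 89 - 3p = 3p - 61, so 150 = 6p and p* = 25, q* = 14.
The ceiling of 21 is below the equilibrium price 25, so it binds.
At p = 21: qd = 89 - 3·21 = 26 and qs = 3·21 - 61 = 2.
Quantity traded falls to 2. At q = 2 the demand price is (89 - 2)/3 = 29 and the supply price is (61 + 2)/3 = 21.
Deadweight loss = ½ · (29 - 21) · (14 - 2) = ½ · 8 · 12 = 48.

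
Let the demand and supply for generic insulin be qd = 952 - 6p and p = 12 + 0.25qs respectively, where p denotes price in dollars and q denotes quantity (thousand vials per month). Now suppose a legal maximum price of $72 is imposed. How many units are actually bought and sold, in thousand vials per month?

Rearranging supply gives qs = 4p - 48. Setting quantity demanded equal to quantity supplied, 952 - 6p = 4p - 48, gives p* = 100 and q* = 352.
Since 72 < 100, the ceiling is binding.
At p = 72: qd = 952 - 6·72 = 520 and qs = 4·72 - 48 = 240.
The quantity actually transacted is the short side, supply: 240.

240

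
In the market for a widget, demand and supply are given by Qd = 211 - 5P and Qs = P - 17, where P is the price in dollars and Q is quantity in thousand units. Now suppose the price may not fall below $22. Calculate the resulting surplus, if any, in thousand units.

0

Equilibrium: 211 - 5P = P - 17, so 228 = 6P and P* = 38, Q* = 21.
The floor of 22 is below the equilibrium price 38, so it is not binding; the market clears at P* = 38, Q* = 21.
Since the control does not bind, there is no surplus.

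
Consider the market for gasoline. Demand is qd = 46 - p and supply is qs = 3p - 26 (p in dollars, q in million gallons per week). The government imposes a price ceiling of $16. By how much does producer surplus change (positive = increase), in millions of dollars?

Without the control the market clears where 46 - p = 3p - 26, i.e. p* = 18 and q* = 28.
The ceiling of 16 is below the equilibrium price 18, so it binds.
At p = 16: qd = 46 - 16 = 30 and qs = 3·16 - 26 = 22.
Producer surplus without the control is ½ · (18 - 26/3) · 28 = 392/3.
With the ceiling, producers sell 22 units at 16, so PS = ½ · (16 - 26/3) · 22 = 242/3.
Change in producer surplus = 242/3 - 392/3 = -50.

-50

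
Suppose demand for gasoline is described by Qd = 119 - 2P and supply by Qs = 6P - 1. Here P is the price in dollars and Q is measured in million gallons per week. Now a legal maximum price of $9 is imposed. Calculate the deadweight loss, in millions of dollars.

Setting quantity demanded equal to quantity supplied, 119 - 2P = 6P - 1, gives P* = 15 and Q* = 89.
The ceiling of 9 is below the equilibrium price 15, so it binds.
At P = 9: Qd = 119 - 2·9 = 101 and Qs = 6·9 - 1 = 53.
Quantity traded falls to 53. At Q = 53 the demand price is (119 - 53)/2 = 33 and the supply price is (1 + 53)/6 = 9.
Deadweight loss = ½ · (33 - 9) · (89 - 53) = ½ · 24 · 36 = 432.

432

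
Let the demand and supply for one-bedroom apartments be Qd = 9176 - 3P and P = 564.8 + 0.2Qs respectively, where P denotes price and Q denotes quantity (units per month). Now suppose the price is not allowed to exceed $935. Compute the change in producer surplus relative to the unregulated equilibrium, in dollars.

Rearranging supply gives Qs = 5P - 2824. Without the control the market clears where 9176 - 3P = 5P - 2824, i.e. P* = 1500 and Q* = 4676.
The ceiling of 935 is below the equilibrium price 1500, so it binds.
At P = 935: Qd = 9176 - 3·935 = 6371 and Qs = 5·935 - 2824 = 1851.
Producer surplus without the control is ½ · (1500 - 564.8) · 4676 = 2186497.6.
With the ceiling, producers sell 1851 units at 935, so PS = ½ · (935 - 564.8) · 1851 = 342620.1.
Change in producer surplus = 342620.1 - 2186497.6 = -1843877.5.

-1843877.5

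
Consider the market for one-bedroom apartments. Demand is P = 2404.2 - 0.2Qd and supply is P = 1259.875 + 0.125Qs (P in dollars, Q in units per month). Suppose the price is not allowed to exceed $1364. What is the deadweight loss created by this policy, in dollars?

Rearranging demand gives Qd = 12021 - 5P; rearranging supply gives Qs = 8P - 10079. In a free market, 12021 - 5P = 8P - 10079 gives the equilibrium P* = 1700, Q* = 3521.
The ceiling of 1364 is below the equilibrium price 1700, so it binds.
At P = 1364: Qd = 12021 - 5·1364 = 5201 and Qs = 8·1364 - 10079 = 833.
Quantity traded falls to 833. At Q = 833 the demand price is (12021 - 833)/5 = 2237.6 and the supply price is (10079 + 833)/8 = 1364.
Deadweight loss = ½ · (2237.6 - 1364) · (3521 - 833) = ½ · 873.6 · 2688 = 1174118.4.

1174118.4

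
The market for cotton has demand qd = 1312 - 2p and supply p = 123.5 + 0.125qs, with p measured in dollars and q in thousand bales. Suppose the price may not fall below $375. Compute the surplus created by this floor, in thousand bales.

Rearranging supply gives qs = 8p - 988. Without the control the market clears where 1312 - 2p = 8p - 988, i.e. p* = 230 and q* = 852.
Since 375 > 230, the floor is binding.
At p = 375: qd = 1312 - 2·375 = 562 and qs = 8·375 - 988 = 2012.
Surplus = qs - qd = 2012 - 562 = 1450.

1450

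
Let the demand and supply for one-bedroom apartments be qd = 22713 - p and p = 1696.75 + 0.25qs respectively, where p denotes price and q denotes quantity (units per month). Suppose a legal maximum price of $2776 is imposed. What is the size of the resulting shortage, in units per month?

Rearranging supply gives qs = 4p - 6787. Equilibrium: 22713 - p = 4p - 6787, so 29500 = 5p and p* = 5900, q* = 16813.
The ceiling of 2776 is below the equilibrium price 5900, so it binds.
At p = 2776: qd = 22713 - 2776 = 19937 and qs = 4·2776 - 6787 = 4317.
Shortage = qd - qs = 19937 - 4317 = 15620.

15620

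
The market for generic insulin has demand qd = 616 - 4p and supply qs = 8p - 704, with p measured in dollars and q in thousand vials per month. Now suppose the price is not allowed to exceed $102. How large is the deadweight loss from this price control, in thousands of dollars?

768

In a free market, 616 - 4p = 8p - 704 gives the equilibrium p* = 110, q* = 176.
Because the ceiling (102) lies below the market-clearing price, it is binding.
At p = 102: qd = 616 - 4·102 = 208 and qs = 8·102 - 704 = 112.
Quantity traded falls to 112. At q = 112 the demand price is (616 - 112)/4 = 126 and the supply price is (704 + 112)/8 = 102.
Deadweight loss = ½ · (126 - 102) · (176 - 112) = ½ · 24 · 64 = 768.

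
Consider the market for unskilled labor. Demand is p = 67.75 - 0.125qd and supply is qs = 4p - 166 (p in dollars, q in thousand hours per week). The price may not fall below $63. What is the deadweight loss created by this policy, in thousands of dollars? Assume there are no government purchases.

Rearranging demand gives qd = 542 - 8p. Equilibrium: 542 - 8p = 4p - 166, so 708 = 12p and p* = 59, q* = 70.
The floor of 63 is above the equilibrium price 59, so it binds.
At p = 63: qd = 542 - 8·63 = 38 and qs = 4·63 - 166 = 86.
Quantity traded falls to 38. At q = 38 the demand price is (542 - 38)/8 = 63 and the supply price is (166 + 38)/4 = 51.
Deadweight loss = ½ · (63 - 51) · (70 - 38) = ½ · 12 · 32 = 192.

192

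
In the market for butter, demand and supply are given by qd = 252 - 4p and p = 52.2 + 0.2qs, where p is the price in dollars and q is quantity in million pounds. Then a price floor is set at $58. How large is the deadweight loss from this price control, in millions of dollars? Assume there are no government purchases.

3.6

Rearranging supply gives qs = 5p - 261. Without the control the market clears where 252 - 4p = 5p - 261, i.e. p* = 57 and q* = 24.
Because the floor (58) lies above the market-clearing price, it is binding.
At p = 58: qd = 252 - 4·58 = 20 and qs = 5·58 - 261 = 29.
Quantity traded falls to 20. At q = 20 the demand price is (252 - 20)/4 = 58 and the supply price is (261 + 20)/5 = 56.2.
Deadweight loss = ½ · (58 - 56.2) · (24 - 20) = ½ · 1.8 · 4 = 3.6.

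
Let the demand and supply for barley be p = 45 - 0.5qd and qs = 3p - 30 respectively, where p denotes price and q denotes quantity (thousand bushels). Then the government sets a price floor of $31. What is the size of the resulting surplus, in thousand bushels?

Rearranging demand gives qd = 90 - 2p. In a free market, 90 - 2p = 3p - 30 gives the equilibrium p* = 24, q* = 42.
Because the floor (31) lies above the market-clearing price, it is binding.
At p = 31: qd = 90 - 2·31 = 28 and qs = 3·31 - 30 = 63.
Surplus = qs - qd = 63 - 28 = 35.

35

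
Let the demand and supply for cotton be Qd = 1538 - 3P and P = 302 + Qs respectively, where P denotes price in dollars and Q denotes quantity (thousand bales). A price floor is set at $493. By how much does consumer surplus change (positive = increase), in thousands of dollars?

-3580.5

Rearranging supply gives Qs = P - 302. Setting quantity demanded equal to quantity supplied, 1538 - 3P = P - 302, gives P* = 460 and Q* = 158.
Since 493 > 460, the floor is binding.
At P = 493: Qd = 1538 - 3·493 = 59 and Qs = 493 - 302 = 191.
Consumer surplus without the control is ½ · (1538/3 - 460) · 158 = 12482/3.
With the floor, consumers buy 59 units at 493, so CS = ½ · (1538/3 - 493) · 59 = 3481/6.
Change in consumer surplus = 3481/6 - 12482/3 = -3580.5.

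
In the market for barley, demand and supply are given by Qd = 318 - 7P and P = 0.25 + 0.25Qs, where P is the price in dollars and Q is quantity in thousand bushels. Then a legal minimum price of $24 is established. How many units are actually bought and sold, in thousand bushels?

115

Rearranging supply gives Qs = 4P - 1. Setting quantity demanded equal to quantity supplied, 318 - 7P = 4P - 1, gives P* = 29 and Q* = 115.
Since 24 is below P* = 29, the floor does not bind and the free-market outcome prevails.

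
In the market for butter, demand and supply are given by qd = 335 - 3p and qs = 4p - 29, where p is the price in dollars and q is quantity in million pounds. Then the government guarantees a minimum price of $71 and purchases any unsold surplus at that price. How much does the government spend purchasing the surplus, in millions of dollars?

Setting quantity demanded equal to quantity supplied, 335 - 3p = 4p - 29, gives p* = 52 and q* = 179.
Because the floor (71) lies above the market-clearing price, it is binding.
At p = 71: qd = 335 - 3·71 = 122 and qs = 4·71 - 29 = 255.
Surplus = qs - qd = 133.
Government expenditure = surplus × support price = 133 × 71 = 9443.

9443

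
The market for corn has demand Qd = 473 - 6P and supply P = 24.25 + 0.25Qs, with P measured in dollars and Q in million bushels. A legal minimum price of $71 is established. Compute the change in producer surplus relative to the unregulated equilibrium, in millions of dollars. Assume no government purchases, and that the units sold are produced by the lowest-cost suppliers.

-224

Rearranging supply gives Qs = 4P - 97. Equilibrium: 473 - 6P = 4P - 97, so 570 = 10P and P* = 57, Q* = 131.
Because the floor (71) lies above the market-clearing price, it is binding.
At P = 71: Qd = 473 - 6·71 = 47 and Qs = 4·71 - 97 = 187.
Producer surplus without the control is ½ · (57 - 24.25) · 131 = 2145.125.
With the floor, 47 units are sold at 71. The supply price at Q = 47 is 36, so PS = ½ · [(71 - 24.25) + (71 - 36)] · 47 = 1921.125.
Change in producer surplus = 1921.125 - 2145.125 = -224.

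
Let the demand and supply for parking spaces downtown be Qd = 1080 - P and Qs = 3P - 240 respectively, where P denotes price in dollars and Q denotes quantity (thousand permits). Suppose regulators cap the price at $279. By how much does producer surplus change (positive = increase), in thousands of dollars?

Without the control the market clears where 1080 - P = 3P - 240, i.e. P* = 330 and Q* = 750.
The ceiling of 279 is below the equilibrium price 330, so it binds.
At P = 279: Qd = 1080 - 279 = 801 and Qs = 3·279 - 240 = 597.
Producer surplus without the control is ½ · (330 - 80) · 750 = 93750.
With the ceiling, producers sell 597 units at 279, so PS = ½ · (279 - 80) · 597 = 59401.5.
Change in producer surplus = 59401.5 - 93750 = -34348.5.

-34348.5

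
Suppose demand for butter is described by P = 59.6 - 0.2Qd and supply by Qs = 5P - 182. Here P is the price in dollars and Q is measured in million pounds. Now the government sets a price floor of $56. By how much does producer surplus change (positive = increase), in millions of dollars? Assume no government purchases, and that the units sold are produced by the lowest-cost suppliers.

Rearranging demand gives Qd = 298 - 5P. Equilibrium: 298 - 5P = 5P - 182, so 480 = 10P and P* = 48, Q* = 58.
Because the floor (56) lies above the market-clearing price, it is binding.
At P = 56: Qd = 298 - 5·56 = 18 and Qs = 5·56 - 182 = 98.
Producer surplus without the control is ½ · (48 - 36.4) · 58 = 336.4.
With the floor, 18 units are sold at 56. The supply price at Q = 18 is 40, so PS = ½ · [(56 - 36.4) + (56 - 40)] · 18 = 320.4.
Change in producer surplus = 320.4 - 336.4 = -16.

-16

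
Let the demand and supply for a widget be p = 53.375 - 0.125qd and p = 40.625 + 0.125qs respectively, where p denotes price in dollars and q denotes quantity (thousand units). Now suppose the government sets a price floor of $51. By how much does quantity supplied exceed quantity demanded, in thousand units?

64

Rearranging demand gives qd = 427 - 8p; rearranging supply gives qs = 8p - 325. Setting quantity demanded equal to quantity supplied, 427 - 8p = 8p - 325, gives p* = 47 and q* = 51.
Since 51 > 47, the floor is binding.
At p = 51: qd = 427 - 8·51 = 19 and qs = 8·51 - 325 = 83.
Surplus = qs - qd = 83 - 19 = 64.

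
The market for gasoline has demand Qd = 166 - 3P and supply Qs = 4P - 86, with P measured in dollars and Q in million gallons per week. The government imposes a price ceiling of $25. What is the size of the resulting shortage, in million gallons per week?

Setting quantity demanded equal to quantity supplied, 166 - 3P = 4P - 86, gives P* = 36 and Q* = 58.
The ceiling of 25 is below the equilibrium price 36, so it binds.
At P = 25: Qd = 166 - 3·25 = 91 and Qs = 4·25 - 86 = 14.
Shortage = Qd - Qs = 91 - 14 = 77.

77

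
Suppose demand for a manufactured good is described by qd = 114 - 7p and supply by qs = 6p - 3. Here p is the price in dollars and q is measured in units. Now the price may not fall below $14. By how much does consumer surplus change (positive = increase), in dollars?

Equilibrium: 114 - 7p = 6p - 3, so 117 = 13p and p* = 9, q* = 51.
Since 14 > 9, the floor is binding.
At p = 14: qd = 114 - 7·14 = 16 and qs = 6·14 - 3 = 81.
Consumer surplus without the control is ½ · (114/7 - 9) · 51 = 2601/14.
With the floor, consumers buy 16 units at 14, so CS = ½ · (114/7 - 14) · 16 = 128/7.
Change in consumer surplus = 128/7 - 2601/14 = -167.5.

-167.5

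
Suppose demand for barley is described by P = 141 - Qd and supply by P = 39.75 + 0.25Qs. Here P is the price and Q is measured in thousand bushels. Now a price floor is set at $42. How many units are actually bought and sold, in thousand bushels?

Rearranging demand gives Qd = 141 - P; rearranging supply gives Qs = 4P - 159. In a free market, 141 - P = 4P - 159 gives the equilibrium P* = 60, Q* = 81.
The floor of 42 is below the equilibrium price 60, so it is not binding; the market clears at P* = 60, Q* = 81.

81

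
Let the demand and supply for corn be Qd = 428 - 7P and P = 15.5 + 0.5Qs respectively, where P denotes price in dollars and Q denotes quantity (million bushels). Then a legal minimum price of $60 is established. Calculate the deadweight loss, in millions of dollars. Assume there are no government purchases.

Rearranging supply gives Qs = 2P - 31. In a free market, 428 - 7P = 2P - 31 gives the equilibrium P* = 51, Q* = 71.
The floor of 60 is above the equilibrium price 51, so it binds.
At P = 60: Qd = 428 - 7·60 = 8 and Qs = 2·60 - 31 = 89.
Quantity traded falls to 8. At Q = 8 the demand price is (428 - 8)/7 = 60 and the supply price is (31 + 8)/2 = 19.5.
Deadweight loss = ½ · (60 - 19.5) · (71 - 8) = ½ · 40.5 · 63 = 1275.75.

1275.75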